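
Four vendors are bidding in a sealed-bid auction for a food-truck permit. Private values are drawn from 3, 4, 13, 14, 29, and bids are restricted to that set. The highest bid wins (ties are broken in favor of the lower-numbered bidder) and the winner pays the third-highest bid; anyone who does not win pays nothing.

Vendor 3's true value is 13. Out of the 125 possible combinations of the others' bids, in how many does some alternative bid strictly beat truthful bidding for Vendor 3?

24

Others bid (3, 3, 14): truth gives 0; bid 14 gives 10 > 0. Violating.
Others bid (3, 3, 29): truth gives 0; bid 29 gives 10 > 0. Violating.
Others bid (3, 4, 14): truth gives 0; bid 14 gives 9 > 0. Violating.
Others bid (3, 4, 29): truth gives 0; bid 29 gives 9 > 0. Violating.
Others bid (3, 3, 3): truth gives 10; no alternative beats it.
Others bid (3, 3, 4): truth gives 10; no alternative beats it.
(Checking all 125 profiles: 24 have a profitable deviation, 101 do not.)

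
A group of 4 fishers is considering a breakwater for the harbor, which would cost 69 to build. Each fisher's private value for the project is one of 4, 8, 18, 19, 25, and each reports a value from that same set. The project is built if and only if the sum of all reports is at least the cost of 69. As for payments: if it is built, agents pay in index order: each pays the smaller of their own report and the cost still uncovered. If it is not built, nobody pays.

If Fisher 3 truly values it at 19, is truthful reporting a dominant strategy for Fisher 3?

No

Consider the case where Fisher 1 reports 4, Fisher 2 reports 25 and Fisher 4 reports 25.
Truthful report 19: project built, pays 19, utility 19 - 19 = 0.
Report 18 instead: project built, pays 18, utility 19 - 18 = 1.
Since 1 > 0, reporting 18 is strictly better here, so truthful reporting is not dominant.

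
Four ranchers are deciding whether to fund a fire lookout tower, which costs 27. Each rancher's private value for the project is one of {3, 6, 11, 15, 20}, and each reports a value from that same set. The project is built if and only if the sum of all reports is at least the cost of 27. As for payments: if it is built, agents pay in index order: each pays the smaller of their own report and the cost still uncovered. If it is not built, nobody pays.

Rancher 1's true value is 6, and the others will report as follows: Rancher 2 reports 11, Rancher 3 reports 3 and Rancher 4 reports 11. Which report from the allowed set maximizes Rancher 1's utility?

3

Report 3: project built, pays 3, utility 6 - 3 = 3.
Report 6: project built, pays 6, utility 6 - 6 = 0.
Report 11: project built, pays 11, utility 6 - 11 = -5.
Report 15: project built, pays 15, utility 6 - 15 = -9.
Report 20: project built, pays 20, utility 6 - 20 = -14.
The best choice is 3 with utility 3.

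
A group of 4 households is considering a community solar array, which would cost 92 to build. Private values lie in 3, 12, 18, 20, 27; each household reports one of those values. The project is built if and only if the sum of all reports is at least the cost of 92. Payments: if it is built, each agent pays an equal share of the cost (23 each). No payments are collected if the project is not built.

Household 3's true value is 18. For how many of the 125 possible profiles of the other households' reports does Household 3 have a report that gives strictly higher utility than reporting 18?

Others report (20, 27, 27): truth gives -5; report 3 gives 0 > -5. Violating.
Others report (27, 20, 27): truth gives -5; report 3 gives 0 > -5. Violating.
Others report (27, 27, 20): truth gives -5; report 3 gives 0 > -5. Violating.
Others report (27, 27, 27): truth gives -5; report 3 gives 0 > -5. Violating.
Others report (3, 3, 3): truth gives 0; no alternative beats it.
Others report (3, 3, 12): truth gives 0; no alternative beats it.
(Checking all 125 profiles: 4 have a profitable deviation, 121 do not.)

4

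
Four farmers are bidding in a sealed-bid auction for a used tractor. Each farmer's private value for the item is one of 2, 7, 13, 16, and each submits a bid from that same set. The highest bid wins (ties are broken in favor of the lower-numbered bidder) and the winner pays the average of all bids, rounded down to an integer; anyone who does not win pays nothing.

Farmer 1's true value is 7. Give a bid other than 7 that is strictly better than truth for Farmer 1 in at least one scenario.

Suppose Farmer 2 bids 2, Farmer 3 bids 2 and Farmer 4 bids 2.
Bid 7: wins, pays 3, utility 7 - 3 = 4.
Bid 2: wins, pays 2, utility 7 - 2 = 5.
So bidding 2 beats truth here (5 > 4).

2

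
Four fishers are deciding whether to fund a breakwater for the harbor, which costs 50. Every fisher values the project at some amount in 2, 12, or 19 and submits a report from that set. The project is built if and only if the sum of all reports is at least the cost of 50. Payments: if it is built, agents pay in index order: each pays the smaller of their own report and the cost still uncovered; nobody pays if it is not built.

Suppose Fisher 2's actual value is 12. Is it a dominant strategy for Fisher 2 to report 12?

Consider the case where Fisher 1 reports 12, Fisher 3 reports 19 and Fisher 4 reports 19.
Truthful report 12: project built, pays 12, utility 12 - 12 = 0.
Report 2 instead: project built, pays 2, utility 12 - 2 = 10.
Since 10 > 0, reporting 2 is strictly better here, so truthful reporting is not dominant.

No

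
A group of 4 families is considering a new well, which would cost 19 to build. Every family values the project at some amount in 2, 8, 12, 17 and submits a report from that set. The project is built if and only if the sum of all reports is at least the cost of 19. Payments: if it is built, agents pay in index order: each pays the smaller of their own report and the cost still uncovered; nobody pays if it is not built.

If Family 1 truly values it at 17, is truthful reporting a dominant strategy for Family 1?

Consider the case where Family 2 reports 2, Family 3 reports 2 and Family 4 reports 8.
Truthful report 17: project built, pays 17, utility 17 - 17 = 0.
Report 8 instead: project built, pays 8, utility 17 - 8 = 9.
Since 9 > 0, reporting 8 is strictly better here, so truthful reporting is not dominant.

No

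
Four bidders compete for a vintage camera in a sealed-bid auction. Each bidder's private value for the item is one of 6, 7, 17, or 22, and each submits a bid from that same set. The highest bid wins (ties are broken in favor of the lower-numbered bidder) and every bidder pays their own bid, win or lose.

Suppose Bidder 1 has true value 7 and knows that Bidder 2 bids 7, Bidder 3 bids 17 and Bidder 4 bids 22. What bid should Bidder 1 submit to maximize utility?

Bid 6: loses but pays 6, utility -6.
Bid 7: loses but pays 7, utility -7.
Bid 17: loses but pays 17, utility -17.
Bid 22: wins, pays 22, utility 7 - 22 = -15.
The best choice is 6 with utility -6.

6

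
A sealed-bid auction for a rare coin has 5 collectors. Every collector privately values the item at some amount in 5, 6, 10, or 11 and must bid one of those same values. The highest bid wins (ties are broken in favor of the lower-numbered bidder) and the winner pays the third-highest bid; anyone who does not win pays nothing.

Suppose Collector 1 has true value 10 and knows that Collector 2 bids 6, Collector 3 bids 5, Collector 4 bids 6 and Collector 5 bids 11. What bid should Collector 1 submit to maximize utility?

11

Bid 5: loses, pays 0, utility 0.
Bid 6: loses, pays 0, utility 0.
Bid 10: loses, pays 0, utility 0.
Bid 11: wins, pays 6, utility 10 - 6 = 4.
The best choice is 11 with utility 4.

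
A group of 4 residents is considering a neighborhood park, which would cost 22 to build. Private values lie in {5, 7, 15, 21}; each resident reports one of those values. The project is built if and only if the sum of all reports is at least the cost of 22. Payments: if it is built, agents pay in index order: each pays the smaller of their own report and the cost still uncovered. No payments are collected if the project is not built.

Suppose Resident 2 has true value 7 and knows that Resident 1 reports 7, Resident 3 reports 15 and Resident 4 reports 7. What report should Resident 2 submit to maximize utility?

5

Report 5: project built, pays 5, utility 7 - 5 = 2.
Report 7: project built, pays 7, utility 7 - 7 = 0.
Report 15: project built, pays 15, utility 7 - 15 = -8.
Report 21: project built, pays 15, utility 7 - 15 = -8.
The best choice is 5 with utility 2.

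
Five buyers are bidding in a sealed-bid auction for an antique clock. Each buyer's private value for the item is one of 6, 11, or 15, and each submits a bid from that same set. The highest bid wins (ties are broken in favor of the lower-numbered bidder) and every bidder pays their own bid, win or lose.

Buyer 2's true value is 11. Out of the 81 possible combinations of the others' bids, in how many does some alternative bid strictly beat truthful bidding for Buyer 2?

73

Others bid (6, 6, 6, 15): truth gives -11; bid 15 gives -4 > -11. Violating.
Others bid (6, 6, 11, 15): truth gives -11; bid 15 gives -4 > -11. Violating.
Others bid (6, 6, 15, 6): truth gives -11; bid 15 gives -4 > -11. Violating.
Others bid (6, 6, 15, 11): truth gives -11; bid 15 gives -4 > -11. Violating.
Others bid (6, 6, 6, 6): truth gives 0; no alternative beats it.
Others bid (6, 6, 6, 11): truth gives 0; no alternative beats it.
(Checking all 81 profiles: 73 have a profitable deviation, 8 do not.)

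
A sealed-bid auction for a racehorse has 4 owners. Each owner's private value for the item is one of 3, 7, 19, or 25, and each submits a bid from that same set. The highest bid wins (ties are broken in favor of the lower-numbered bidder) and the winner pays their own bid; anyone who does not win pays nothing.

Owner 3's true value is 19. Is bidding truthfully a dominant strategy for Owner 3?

No

Consider the case where Owner 1 bids 3, Owner 2 bids 3 and Owner 4 bids 3.
Truthful bid 19: wins, pays 19, utility 19 - 19 = 0.
Bid 7 instead: wins, pays 7, utility 19 - 7 = 12.
Since 12 > 0, bidding 7 is strictly better here, so truthful bidding is not dominant.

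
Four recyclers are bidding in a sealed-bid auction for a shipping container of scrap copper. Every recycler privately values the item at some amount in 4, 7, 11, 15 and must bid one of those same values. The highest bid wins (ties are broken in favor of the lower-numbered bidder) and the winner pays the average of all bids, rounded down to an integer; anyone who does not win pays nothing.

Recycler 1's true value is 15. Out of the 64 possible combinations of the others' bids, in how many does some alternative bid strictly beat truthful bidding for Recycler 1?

27

Others bid (4, 4, 4): truth gives 9; bid 4 gives 11 > 9. Violating.
Others bid (4, 4, 7): truth gives 8; bid 7 gives 10 > 8. Violating.
Others bid (4, 4, 11): truth gives 7; bid 11 gives 8 > 7. Violating.
Others bid (4, 7, 4): truth gives 8; bid 7 gives 10 > 8. Violating.
Others bid (4, 4, 15): truth gives 6; no alternative beats it.
Others bid (4, 7, 15): truth gives 5; no alternative beats it.
(Checking all 64 profiles: 27 have a profitable deviation, 37 do not.)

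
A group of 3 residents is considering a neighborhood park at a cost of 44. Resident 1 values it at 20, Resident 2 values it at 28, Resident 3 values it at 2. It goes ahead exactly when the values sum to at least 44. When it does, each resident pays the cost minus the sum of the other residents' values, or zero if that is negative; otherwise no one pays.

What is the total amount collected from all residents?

36

Total value 50 ≥ cost 44, so it is built.
Resident 1: others sum to 30; max(0, 44 - 30) = 14.
Resident 2: others sum to 22; max(0, 44 - 22) = 22.
Resident 3: others sum to 48; max(0, 44 - 48) = 0.
Total collected = 14 + 22 + 0 = 36.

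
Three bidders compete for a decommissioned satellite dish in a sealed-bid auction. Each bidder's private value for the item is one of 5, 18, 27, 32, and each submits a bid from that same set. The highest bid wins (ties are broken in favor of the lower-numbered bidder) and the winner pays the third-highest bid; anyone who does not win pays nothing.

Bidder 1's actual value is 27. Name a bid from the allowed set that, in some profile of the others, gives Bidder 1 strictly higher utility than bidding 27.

32

Suppose Bidder 2 bids 5 and Bidder 3 bids 32.
Bid 27: loses, pays 0, utility 0.
Bid 32: wins, pays 5, utility 27 - 5 = 22.
So bidding 32 beats truth here (22 > 0).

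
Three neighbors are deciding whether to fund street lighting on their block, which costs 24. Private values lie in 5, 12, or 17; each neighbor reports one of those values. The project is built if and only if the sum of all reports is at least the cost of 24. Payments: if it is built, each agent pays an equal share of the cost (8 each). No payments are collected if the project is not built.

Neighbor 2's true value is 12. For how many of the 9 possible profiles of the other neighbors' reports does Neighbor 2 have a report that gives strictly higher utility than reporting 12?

1

Others report (5, 5): truth gives 0; report 17 gives 4 > 0. Violating.
Others report (5, 12): truth gives 4; no alternative beats it.
Others report (5, 17): truth gives 4; no alternative beats it.
(Checking all 9 profiles: 1 has a profitable deviation, 8 do not.)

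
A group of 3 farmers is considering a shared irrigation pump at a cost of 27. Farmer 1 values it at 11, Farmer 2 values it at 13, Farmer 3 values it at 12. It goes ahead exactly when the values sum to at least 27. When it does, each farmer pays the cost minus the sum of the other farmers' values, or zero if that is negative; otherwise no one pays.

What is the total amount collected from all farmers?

9

Total value 36 ≥ cost 27, so it is built.
Farmer 1: others sum to 25; max(0, 27 - 25) = 2.
Farmer 2: others sum to 23; max(0, 27 - 23) = 4.
Farmer 3: others sum to 24; max(0, 27 - 24) = 3.
Total collected = 2 + 4 + 3 = 9.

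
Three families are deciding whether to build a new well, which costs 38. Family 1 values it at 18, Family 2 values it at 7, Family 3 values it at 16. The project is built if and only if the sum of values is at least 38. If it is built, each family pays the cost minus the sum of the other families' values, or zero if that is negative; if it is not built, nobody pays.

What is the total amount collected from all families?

Total value 41 ≥ cost 38, so it is built.
Family 1: others sum to 23; max(0, 38 - 23) = 15.
Family 2: others sum to 34; max(0, 38 - 34) = 4.
Family 3: others sum to 25; max(0, 38 - 25) = 13.
Total collected = 15 + 4 + 13 = 32.

32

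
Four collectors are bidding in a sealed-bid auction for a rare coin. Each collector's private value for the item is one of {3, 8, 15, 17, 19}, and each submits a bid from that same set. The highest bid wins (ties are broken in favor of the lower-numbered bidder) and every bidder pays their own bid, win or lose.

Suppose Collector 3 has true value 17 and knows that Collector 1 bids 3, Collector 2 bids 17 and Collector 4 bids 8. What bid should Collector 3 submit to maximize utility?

Bid 3: loses but pays 3, utility -3.
Bid 8: loses but pays 8, utility -8.
Bid 15: loses but pays 15, utility -15.
Bid 17: loses but pays 17, utility -17.
Bid 19: wins, pays 19, utility 17 - 19 = -2.
The best choice is 19 with utility -2.

19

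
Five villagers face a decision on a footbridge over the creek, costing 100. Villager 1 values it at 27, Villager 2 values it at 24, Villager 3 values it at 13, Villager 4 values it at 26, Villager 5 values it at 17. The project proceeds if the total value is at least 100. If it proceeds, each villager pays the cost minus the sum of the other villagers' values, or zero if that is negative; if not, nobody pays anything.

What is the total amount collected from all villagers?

72

Total value 107 ≥ cost 100, so it is built.
Villager 1: others sum to 80; max(0, 100 - 80) = 20.
Villager 2: others sum to 83; max(0, 100 - 83) = 17.
Villager 3: others sum to 94; max(0, 100 - 94) = 6.
Villager 4: others sum to 81; max(0, 100 - 81) = 19.
Villager 5: others sum to 90; max(0, 100 - 90) = 10.
Total collected = 20 + 17 + 6 + 19 + 10 = 72.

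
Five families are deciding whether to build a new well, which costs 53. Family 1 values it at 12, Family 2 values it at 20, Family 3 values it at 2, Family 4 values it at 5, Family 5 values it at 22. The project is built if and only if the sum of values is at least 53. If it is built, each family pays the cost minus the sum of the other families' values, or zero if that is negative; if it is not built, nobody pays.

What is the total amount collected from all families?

Total value 61 ≥ cost 53, so it is built.
Family 1: others sum to 49; max(0, 53 - 49) = 4.
Family 2: others sum to 41; max(0, 53 - 41) = 12.
Family 3: others sum to 59; max(0, 53 - 59) = 0.
Family 4: others sum to 56; max(0, 53 - 56) = 0.
Family 5: others sum to 39; max(0, 53 - 39) = 14.
Total collected = 4 + 12 + 0 + 0 + 14 = 30.

30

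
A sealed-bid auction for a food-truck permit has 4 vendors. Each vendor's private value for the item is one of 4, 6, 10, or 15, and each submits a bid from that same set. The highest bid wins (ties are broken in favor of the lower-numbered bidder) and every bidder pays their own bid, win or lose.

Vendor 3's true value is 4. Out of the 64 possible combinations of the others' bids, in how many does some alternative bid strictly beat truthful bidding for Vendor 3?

2

Others bid (4, 4, 4): truth gives -4; bid 6 gives -2 > -4. Violating.
Others bid (4, 4, 6): truth gives -4; bid 6 gives -2 > -4. Violating.
Others bid (4, 4, 10): truth gives -4; no alternative beats it.
Others bid (4, 4, 15): truth gives -4; no alternative beats it.
(Checking all 64 profiles: 2 have a profitable deviation, 62 do not.)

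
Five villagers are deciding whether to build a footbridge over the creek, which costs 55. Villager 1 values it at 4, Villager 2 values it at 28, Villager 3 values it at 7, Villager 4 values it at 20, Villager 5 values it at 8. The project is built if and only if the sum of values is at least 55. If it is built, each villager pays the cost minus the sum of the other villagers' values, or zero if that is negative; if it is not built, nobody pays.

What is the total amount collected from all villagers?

24

Total value 67 ≥ cost 55, so it is built.
Villager 1: others sum to 63; max(0, 55 - 63) = 0.
Villager 2: others sum to 39; max(0, 55 - 39) = 16.
Villager 3: others sum to 60; max(0, 55 - 60) = 0.
Villager 4: others sum to 47; max(0, 55 - 47) = 8.
Villager 5: others sum to 59; max(0, 55 - 59) = 0.
Total collected = 0 + 16 + 0 + 8 + 0 = 24.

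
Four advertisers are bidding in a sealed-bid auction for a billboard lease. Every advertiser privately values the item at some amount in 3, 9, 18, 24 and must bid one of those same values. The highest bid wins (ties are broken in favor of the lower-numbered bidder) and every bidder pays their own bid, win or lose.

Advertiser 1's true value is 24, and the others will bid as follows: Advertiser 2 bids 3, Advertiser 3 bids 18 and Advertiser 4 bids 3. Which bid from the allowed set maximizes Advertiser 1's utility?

Bid 3: loses but pays 3, utility -3.
Bid 9: loses but pays 9, utility -9.
Bid 18: wins, pays 18, utility 24 - 18 = 6.
Bid 24: wins, pays 24, utility 24 - 24 = 0.
The best choice is 18 with utility 6.

18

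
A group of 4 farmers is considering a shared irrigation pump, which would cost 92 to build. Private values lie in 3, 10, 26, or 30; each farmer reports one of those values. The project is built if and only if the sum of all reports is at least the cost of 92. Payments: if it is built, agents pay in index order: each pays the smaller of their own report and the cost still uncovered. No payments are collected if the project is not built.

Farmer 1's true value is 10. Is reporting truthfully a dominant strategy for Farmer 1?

No

Consider the case where Farmer 2 reports 30, Farmer 3 reports 30 and Farmer 4 reports 30.
Truthful report 10: project built, pays 10, utility 10 - 10 = 0.
Report 3 instead: project built, pays 3, utility 10 - 3 = 7.
Since 7 > 0, reporting 3 is strictly better here, so truthful reporting is not dominant.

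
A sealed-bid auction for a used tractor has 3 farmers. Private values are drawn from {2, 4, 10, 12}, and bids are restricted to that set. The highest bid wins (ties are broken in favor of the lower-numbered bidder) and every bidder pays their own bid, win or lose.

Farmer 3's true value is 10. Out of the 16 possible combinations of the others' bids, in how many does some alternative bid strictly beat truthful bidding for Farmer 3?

Others bid (2, 2): truth gives 0; bid 4 gives 6 > 0. Violating.
Others bid (2, 10): truth gives -10; bid 2 gives -2 > -10. Violating.
Others bid (2, 12): truth gives -10; bid 2 gives -2 > -10. Violating.
Others bid (4, 10): truth gives -10; bid 2 gives -2 > -10. Violating.
Others bid (2, 4): truth gives 0; no alternative beats it.
Others bid (4, 2): truth gives 0; no alternative beats it.
(Checking all 16 profiles: 13 have a profitable deviation, 3 do not.)

13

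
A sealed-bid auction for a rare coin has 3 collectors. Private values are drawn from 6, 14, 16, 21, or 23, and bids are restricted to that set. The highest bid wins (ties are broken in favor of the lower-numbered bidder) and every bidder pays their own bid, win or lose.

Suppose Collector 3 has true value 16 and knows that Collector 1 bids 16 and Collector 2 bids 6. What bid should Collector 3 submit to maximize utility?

Bid 6: loses but pays 6, utility -6.
Bid 14: loses but pays 14, utility -14.
Bid 16: loses but pays 16, utility -16.
Bid 21: wins, pays 21, utility 16 - 21 = -5.
Bid 23: wins, pays 23, utility 16 - 23 = -7.
The best choice is 21 with utility -5.

21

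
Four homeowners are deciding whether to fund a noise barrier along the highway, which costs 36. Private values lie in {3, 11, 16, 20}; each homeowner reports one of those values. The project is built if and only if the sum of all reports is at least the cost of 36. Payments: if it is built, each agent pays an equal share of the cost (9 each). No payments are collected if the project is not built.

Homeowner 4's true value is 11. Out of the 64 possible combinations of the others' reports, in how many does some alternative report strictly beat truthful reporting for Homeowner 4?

6

Others report (3, 3, 11): truth gives 0; report 20 gives 2 > 0. Violating.
Others report (3, 3, 16): truth gives 0; report 16 gives 2 > 0. Violating.
Others report (3, 11, 3): truth gives 0; report 20 gives 2 > 0. Violating.
Others report (3, 16, 3): truth gives 0; report 16 gives 2 > 0. Violating.
Others report (3, 3, 3): truth gives 0; no alternative beats it.
Others report (3, 3, 20): truth gives 2; no alternative beats it.
(Checking all 64 profiles: 6 have a profitable deviation, 58 do not.)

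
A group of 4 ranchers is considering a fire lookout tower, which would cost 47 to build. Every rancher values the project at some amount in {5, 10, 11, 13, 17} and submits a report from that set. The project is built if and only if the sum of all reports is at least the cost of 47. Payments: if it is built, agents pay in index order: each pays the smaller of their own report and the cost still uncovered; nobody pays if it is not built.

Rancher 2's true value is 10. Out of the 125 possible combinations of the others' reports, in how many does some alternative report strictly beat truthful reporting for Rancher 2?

Others report (10, 17, 17): truth gives 0; report 5 gives 5 > 0. Violating.
Others report (11, 17, 17): truth gives 0; report 5 gives 5 > 0. Violating.
Others report (13, 13, 17): truth gives 0; report 5 gives 5 > 0. Violating.
Others report (13, 17, 13): truth gives 0; report 5 gives 5 > 0. Violating.
Others report (5, 5, 5): truth gives 0; no alternative beats it.
Others report (5, 5, 10): truth gives 0; no alternative beats it.
(Checking all 125 profiles: 13 have a profitable deviation, 112 do not.)

13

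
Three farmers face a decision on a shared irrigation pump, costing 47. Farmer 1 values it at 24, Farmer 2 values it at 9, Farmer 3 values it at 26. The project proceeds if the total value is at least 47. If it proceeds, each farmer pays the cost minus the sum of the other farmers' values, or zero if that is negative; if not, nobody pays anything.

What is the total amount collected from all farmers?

Total value 59 ≥ cost 47, so it is built.
Farmer 1: others sum to 35; max(0, 47 - 35) = 12.
Farmer 2: others sum to 50; max(0, 47 - 50) = 0.
Farmer 3: others sum to 33; max(0, 47 - 33) = 14.
Total collected = 12 + 0 + 14 = 26.

26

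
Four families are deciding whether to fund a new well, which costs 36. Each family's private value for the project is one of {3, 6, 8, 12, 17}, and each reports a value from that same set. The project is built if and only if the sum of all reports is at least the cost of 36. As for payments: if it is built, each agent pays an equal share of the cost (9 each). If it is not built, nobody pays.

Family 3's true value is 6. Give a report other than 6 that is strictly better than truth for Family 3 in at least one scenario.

Suppose Family 1 reports 3, Family 2 reports 12 and Family 4 reports 17.
Report 6: project built, pays 9, utility 6 - 9 = -3.
Report 3: project not built, utility 0.
So reporting 3 beats truth here (0 > -3).

3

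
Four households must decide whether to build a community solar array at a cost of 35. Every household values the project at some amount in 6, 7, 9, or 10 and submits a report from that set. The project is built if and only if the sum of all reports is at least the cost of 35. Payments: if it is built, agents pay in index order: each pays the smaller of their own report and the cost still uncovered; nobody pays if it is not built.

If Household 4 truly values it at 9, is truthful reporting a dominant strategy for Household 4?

Yes

Check each profile of the others' reports and compare truth against every alternative report.
Others report (10, 10, 10): truth gives 4, best alternative gives 4.
Others report (9, 10, 10): truth gives 3, best alternative gives 3.
Others report (10, 9, 10): truth gives 3, best alternative gives 3.
Others report (10, 10, 9): truth gives 3, best alternative gives 3.
Others report (9, 9, 10): truth gives 2, best alternative gives 2.
Others report (9, 10, 9): truth gives 2, best alternative gives 2.
(Remaining 58 profiles checked similarly; truth is weakly best in each.)
In every case the truthful report is at least as good as any alternative, so it is a dominant strategy.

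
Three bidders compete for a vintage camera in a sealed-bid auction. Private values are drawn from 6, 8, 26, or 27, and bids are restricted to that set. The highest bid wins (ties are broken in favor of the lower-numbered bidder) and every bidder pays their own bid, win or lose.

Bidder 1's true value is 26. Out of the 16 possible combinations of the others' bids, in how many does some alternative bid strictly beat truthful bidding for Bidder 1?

11

Others bid (6, 6): truth gives 0; bid 6 gives 20 > 0. Violating.
Others bid (6, 8): truth gives 0; bid 8 gives 18 > 0. Violating.
Others bid (6, 27): truth gives -26; bid 27 gives -1 > -26. Violating.
Others bid (8, 6): truth gives 0; bid 8 gives 18 > 0. Violating.
Others bid (6, 26): truth gives 0; no alternative beats it.
Others bid (8, 26): truth gives 0; no alternative beats it.
(Checking all 16 profiles: 11 have a profitable deviation, 5 do not.)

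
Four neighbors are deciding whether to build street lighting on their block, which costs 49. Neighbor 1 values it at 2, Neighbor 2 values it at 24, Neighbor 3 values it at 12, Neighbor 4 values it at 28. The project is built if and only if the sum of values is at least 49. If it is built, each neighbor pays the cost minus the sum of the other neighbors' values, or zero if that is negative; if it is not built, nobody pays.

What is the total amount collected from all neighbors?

Total value 66 ≥ cost 49, so it is built.
Neighbor 1: others sum to 64; max(0, 49 - 64) = 0.
Neighbor 2: others sum to 42; max(0, 49 - 42) = 7.
Neighbor 3: others sum to 54; max(0, 49 - 54) = 0.
Neighbor 4: others sum to 38; max(0, 49 - 38) = 11.
Total collected = 0 + 7 + 0 + 11 = 18.

18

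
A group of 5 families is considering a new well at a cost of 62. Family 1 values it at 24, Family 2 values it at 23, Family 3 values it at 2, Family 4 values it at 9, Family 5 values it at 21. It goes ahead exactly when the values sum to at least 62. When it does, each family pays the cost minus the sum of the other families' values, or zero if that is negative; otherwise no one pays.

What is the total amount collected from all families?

Total value 79 ≥ cost 62, so it is built.
Family 1: others sum to 55; max(0, 62 - 55) = 7.
Family 2: others sum to 56; max(0, 62 - 56) = 6.
Family 3: others sum to 77; max(0, 62 - 77) = 0.
Family 4: others sum to 70; max(0, 62 - 70) = 0.
Family 5: others sum to 58; max(0, 62 - 58) = 4.
Total collected = 7 + 6 + 0 + 0 + 4 = 17.

17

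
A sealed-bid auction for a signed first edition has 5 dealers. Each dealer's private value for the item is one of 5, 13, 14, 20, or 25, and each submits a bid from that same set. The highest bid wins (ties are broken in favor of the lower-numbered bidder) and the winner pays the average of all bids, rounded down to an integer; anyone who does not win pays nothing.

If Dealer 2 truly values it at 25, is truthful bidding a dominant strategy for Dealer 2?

No

Consider the case where Dealer 1 bids 5, Dealer 3 bids 5, Dealer 4 bids 5 and Dealer 5 bids 5.
Truthful bid 25: wins, pays 9, utility 25 - 9 = 16.
Bid 13 instead: wins, pays 6, utility 25 - 6 = 19.
Since 19 > 16, bidding 13 is strictly better here, so truthful bidding is not dominant.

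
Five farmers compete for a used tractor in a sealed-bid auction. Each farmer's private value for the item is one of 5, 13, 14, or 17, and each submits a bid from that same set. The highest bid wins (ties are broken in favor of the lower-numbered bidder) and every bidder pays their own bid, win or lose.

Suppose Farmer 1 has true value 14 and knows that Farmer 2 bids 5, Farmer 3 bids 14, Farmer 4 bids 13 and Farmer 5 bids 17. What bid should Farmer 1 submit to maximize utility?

Bid 5: loses but pays 5, utility -5.
Bid 13: loses but pays 13, utility -13.
Bid 14: loses but pays 14, utility -14.
Bid 17: wins, pays 17, utility 14 - 17 = -3.
The best choice is 17 with utility -3.

17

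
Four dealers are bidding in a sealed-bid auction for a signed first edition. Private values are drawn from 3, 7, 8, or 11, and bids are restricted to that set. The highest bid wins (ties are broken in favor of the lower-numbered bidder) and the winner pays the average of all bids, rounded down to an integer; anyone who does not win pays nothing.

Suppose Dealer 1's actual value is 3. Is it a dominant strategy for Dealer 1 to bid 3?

Check each profile of the others' bids and compare truth against every alternative bid.
Others bid (7, 7, 7): truth gives 0, best alternative gives -4.
Others bid (3, 7, 7): truth gives 0, best alternative gives -3.
Others bid (7, 3, 7): truth gives 0, best alternative gives -3.
Others bid (7, 7, 3): truth gives 0, best alternative gives -3.
Others bid (3, 3, 7): truth gives 0, best alternative gives -2.
Others bid (3, 7, 3): truth gives 0, best alternative gives -2.
(Remaining 58 profiles checked similarly; truth is weakly best in each.)
In every case the truthful bid is at least as good as any alternative, so it is a dominant strategy.

Yes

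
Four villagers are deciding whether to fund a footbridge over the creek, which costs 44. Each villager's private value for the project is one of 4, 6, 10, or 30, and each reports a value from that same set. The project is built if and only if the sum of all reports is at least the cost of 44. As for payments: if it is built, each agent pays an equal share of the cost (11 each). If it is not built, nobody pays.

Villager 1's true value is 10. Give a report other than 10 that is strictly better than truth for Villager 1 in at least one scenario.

Suppose Villager 2 reports 4, Villager 3 reports 4 and Villager 4 reports 30.
Report 10: project built, pays 11, utility 10 - 11 = -1.
Report 4: project not built, utility 0.
So reporting 4 beats truth here (0 > -1).

4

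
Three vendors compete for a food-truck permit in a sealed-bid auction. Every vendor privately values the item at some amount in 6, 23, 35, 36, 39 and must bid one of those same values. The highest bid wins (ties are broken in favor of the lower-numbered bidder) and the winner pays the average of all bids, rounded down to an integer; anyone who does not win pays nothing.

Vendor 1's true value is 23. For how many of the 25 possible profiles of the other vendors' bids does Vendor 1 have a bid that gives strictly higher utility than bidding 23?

1

Others bid (6, 6): truth gives 12; bid 6 gives 17 > 12. Violating.
Others bid (6, 23): truth gives 6; no alternative beats it.
Others bid (6, 35): truth gives 0; no alternative beats it.
(Checking all 25 profiles: 1 has a profitable deviation, 24 do not.)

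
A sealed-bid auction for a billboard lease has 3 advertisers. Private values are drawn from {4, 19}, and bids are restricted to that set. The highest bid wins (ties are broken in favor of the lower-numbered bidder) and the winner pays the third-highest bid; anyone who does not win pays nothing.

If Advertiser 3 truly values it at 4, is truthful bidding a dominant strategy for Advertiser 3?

Check each profile of the others' bids and compare truth against every alternative bid.
Others bid (4, 4): truth gives 0, best alternative gives 0.
Others bid (4, 19): truth gives 0, best alternative gives 0.
Others bid (19, 4): truth gives 0, best alternative gives 0.
Others bid (19, 19): truth gives 0, best alternative gives 0.
In every case the truthful bid is at least as good as any alternative, so it is a dominant strategy.

Yes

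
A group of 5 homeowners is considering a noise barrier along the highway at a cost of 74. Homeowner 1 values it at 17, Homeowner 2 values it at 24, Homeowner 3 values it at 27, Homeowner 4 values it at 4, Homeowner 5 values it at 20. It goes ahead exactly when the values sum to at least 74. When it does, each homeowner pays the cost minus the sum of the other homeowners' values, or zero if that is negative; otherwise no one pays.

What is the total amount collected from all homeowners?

17

Total value 92 ≥ cost 74, so it is built.
Homeowner 1: others sum to 75; max(0, 74 - 75) = 0.
Homeowner 2: others sum to 68; max(0, 74 - 68) = 6.
Homeowner 3: others sum to 65; max(0, 74 - 65) = 9.
Homeowner 4: others sum to 88; max(0, 74 - 88) = 0.
Homeowner 5: others sum to 72; max(0, 74 - 72) = 2.
Total collected = 0 + 6 + 9 + 0 + 2 = 17.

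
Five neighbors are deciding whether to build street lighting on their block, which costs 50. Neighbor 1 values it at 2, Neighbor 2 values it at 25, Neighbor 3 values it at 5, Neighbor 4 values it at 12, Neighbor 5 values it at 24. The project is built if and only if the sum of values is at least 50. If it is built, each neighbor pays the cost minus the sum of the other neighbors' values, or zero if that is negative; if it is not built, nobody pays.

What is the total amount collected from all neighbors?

13

Total value 68 ≥ cost 50, so it is built.
Neighbor 1: others sum to 66; max(0, 50 - 66) = 0.
Neighbor 2: others sum to 43; max(0, 50 - 43) = 7.
Neighbor 3: others sum to 63; max(0, 50 - 63) = 0.
Neighbor 4: others sum to 56; max(0, 50 - 56) = 0.
Neighbor 5: others sum to 44; max(0, 50 - 44) = 6.
Total collected = 0 + 7 + 0 + 0 + 6 = 13.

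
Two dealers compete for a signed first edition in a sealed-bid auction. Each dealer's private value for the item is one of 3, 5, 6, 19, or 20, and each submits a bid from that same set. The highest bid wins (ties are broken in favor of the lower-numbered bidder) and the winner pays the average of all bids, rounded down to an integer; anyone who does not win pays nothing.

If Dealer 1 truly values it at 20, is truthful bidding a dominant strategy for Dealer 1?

No

Consider the case where Dealer 2 bids 3.
Truthful bid 20: wins, pays 11, utility 20 - 11 = 9.
Bid 3 instead: wins, pays 3, utility 20 - 3 = 17.
Since 17 > 9, bidding 3 is strictly better here, so truthful bidding is not dominant.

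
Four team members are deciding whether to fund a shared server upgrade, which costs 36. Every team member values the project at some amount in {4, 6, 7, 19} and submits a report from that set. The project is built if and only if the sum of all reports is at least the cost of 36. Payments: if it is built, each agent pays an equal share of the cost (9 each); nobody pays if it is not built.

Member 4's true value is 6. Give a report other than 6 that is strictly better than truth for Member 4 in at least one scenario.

Suppose Member 1 reports 4, Member 2 reports 7 and Member 3 reports 19.
Report 6: project built, pays 9, utility 6 - 9 = -3.
Report 4: project not built, utility 0.
So reporting 4 beats truth here (0 > -3).

4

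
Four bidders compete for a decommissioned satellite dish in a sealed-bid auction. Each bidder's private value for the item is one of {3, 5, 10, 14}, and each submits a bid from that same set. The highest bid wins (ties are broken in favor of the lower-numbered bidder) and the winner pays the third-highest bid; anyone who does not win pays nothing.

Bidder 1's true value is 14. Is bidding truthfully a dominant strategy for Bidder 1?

Yes

Check each profile of the others' bids and compare truth against every alternative bid.
Others bid (3, 3, 14): truth gives 11, best alternative gives 0.
Others bid (3, 14, 3): truth gives 11, best alternative gives 0.
Others bid (14, 3, 3): truth gives 11, best alternative gives 0.
Others bid (3, 5, 14): truth gives 9, best alternative gives 0.
Others bid (3, 14, 5): truth gives 9, best alternative gives 0.
Others bid (5, 3, 14): truth gives 9, best alternative gives 0.
(Remaining 58 profiles checked similarly; truth is weakly best in each.)
In every case the truthful bid is at least as good as any alternative, so it is a dominant strategy.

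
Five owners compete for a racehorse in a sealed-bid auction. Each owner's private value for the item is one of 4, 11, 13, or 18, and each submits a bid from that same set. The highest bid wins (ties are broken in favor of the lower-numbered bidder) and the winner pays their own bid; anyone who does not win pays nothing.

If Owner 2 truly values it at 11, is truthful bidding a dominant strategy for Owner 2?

Yes

Check each profile of the others' bids and compare truth against every alternative bid.
Others bid (4, 4, 4, 4): truth gives 0, best alternative gives 0.
Others bid (4, 4, 4, 11): truth gives 0, best alternative gives 0.
Others bid (4, 4, 4, 13): truth gives 0, best alternative gives 0.
Others bid (4, 4, 4, 18): truth gives 0, best alternative gives 0.
Others bid (4, 4, 11, 4): truth gives 0, best alternative gives 0.
Others bid (4, 4, 11, 11): truth gives 0, best alternative gives 0.
(Remaining 250 profiles checked similarly; truth is weakly best in each.)
In every case the truthful bid is at least as good as any alternative, so it is a dominant strategy.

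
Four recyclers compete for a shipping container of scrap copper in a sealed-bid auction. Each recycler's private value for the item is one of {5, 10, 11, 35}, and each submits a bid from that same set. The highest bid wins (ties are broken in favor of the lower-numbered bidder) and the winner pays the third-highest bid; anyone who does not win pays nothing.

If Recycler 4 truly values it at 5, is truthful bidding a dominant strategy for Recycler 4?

Check each profile of the others' bids and compare truth against every alternative bid.
Others bid (5, 5, 5): truth gives 0, best alternative gives 0.
Others bid (5, 5, 10): truth gives 0, best alternative gives 0.
Others bid (5, 5, 11): truth gives 0, best alternative gives 0.
Others bid (5, 5, 35): truth gives 0, best alternative gives 0.
Others bid (5, 10, 5): truth gives 0, best alternative gives 0.
Others bid (5, 10, 10): truth gives 0, best alternative gives 0.
(Remaining 58 profiles checked similarly; truth is weakly best in each.)
In every case the truthful bid is at least as good as any alternative, so it is a dominant strategy.

Yes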